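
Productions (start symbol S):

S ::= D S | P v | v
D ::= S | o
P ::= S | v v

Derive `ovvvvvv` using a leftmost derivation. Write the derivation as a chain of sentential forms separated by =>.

S => DS => SS => DSS => oSS => oPvS => oSvS => oPvvS => ovvvvS => ovvvvDS => ovvvvSS => ovvvvvS => ovvvvvv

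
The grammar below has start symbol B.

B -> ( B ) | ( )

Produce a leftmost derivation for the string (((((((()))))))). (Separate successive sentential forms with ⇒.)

B ⇒ (B) ⇒ ((B)) ⇒ (((B))) ⇒ ((((B)))) ⇒ (((((B))))) ⇒ ((((((B)))))) ⇒ (((((((B))))))) ⇒ (((((((())))))))

B ⇒ (B)   [B -> ( B )]
(B) ⇒ ((B))   [B -> ( B )]
((B)) ⇒ (((B)))   [B -> ( B )]
(((B))) ⇒ ((((B))))   [B -> ( B )]
((((B)))) ⇒ (((((B)))))   [B -> ( B )]
(((((B))))) ⇒ ((((((B))))))   [B -> ( B )]
((((((B)))))) ⇒ (((((((B)))))))   [B -> ( B )]
(((((((B))))))) ⇒ (((((((())))))))   [B -> ( )]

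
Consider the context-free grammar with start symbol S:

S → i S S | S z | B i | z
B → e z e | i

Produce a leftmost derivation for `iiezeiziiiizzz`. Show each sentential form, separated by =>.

S => iSS => iiSSS => iiSzSS => iiBizSS => iiezeizSS => iiezeiziSSS => iiezeiziiSSSS => iiezeiziiBiSSS => iiezeiziiiiSSS => iiezeiziiiizSS => iiezeiziiiizzS => iiezeiziiiizzz

S => iSS   [S → i S S]
iSS => iiSSS   [S → i S S]
iiSSS => iiSzSS   [S → S z]
iiSzSS => iiBizSS   [S → B i]
iiBizSS => iiezeizSS   [B → e z e]
iiezeizSS => iiezeiziSSS   [S → i S S]
iiezeiziSSS => iiezeiziiSSSS   [S → i S S]
iiezeiziiSSSS => iiezeiziiBiSSS   [S → B i]
iiezeiziiBiSSS => iiezeiziiiiSSS   [B → i]
iiezeiziiiiSSS => iiezeiziiiizSS   [S → z]
iiezeiziiiizSS => iiezeiziiiizzS   [S → z]
iiezeiziiiizzS => iiezeiziiiizzz   [S → z]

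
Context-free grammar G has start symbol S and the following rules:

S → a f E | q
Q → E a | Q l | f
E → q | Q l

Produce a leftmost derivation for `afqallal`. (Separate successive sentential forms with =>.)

S => afE   [S → a f E]
afE => afQl   [E → Q l]
afQl => afEal   [Q → E a]
afEal => afQlal   [E → Q l]
afQlal => afQllal   [Q → Q l]
afQllal => afEallal   [Q → E a]
afEallal => afqallal   [E → q]

S => afE => afQl => afEal => afQlal => afQllal => afEallal => afqallal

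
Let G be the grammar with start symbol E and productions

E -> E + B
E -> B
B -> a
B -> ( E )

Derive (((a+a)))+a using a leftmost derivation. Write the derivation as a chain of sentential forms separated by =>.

E => E+B   [E -> E + B]
E+B => B+B   [E -> B]
B+B => (E)+B   [B -> ( E )]
(E)+B => (B)+B   [E -> B]
(B)+B => ((E))+B   [B -> ( E )]
((E))+B => ((B))+B   [E -> B]
((B))+B => (((E)))+B   [B -> ( E )]
(((E)))+B => (((E+B)))+B   [E -> E + B]
(((E+B)))+B => (((B+B)))+B   [E -> B]
(((B+B)))+B => (((a+B)))+B   [B -> a]
(((a+B)))+B => (((a+a)))+B   [B -> a]
(((a+a)))+B => (((a+a)))+a   [B -> a]

E => E+B => B+B => (E)+B => (B)+B => ((E))+B => ((B))+B => (((E)))+B => (((E+B)))+B => (((B+B)))+B => (((a+B)))+B => (((a+a)))+B => (((a+a)))+a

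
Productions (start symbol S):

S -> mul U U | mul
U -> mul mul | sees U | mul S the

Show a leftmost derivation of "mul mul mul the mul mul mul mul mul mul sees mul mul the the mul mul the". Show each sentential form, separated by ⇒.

S ⇒ mul U U ⇒ mul mul S the U ⇒ mul mul mul the U ⇒ mul mul mul the mul S the ⇒ mul mul mul the mul mul U U the ⇒ mul mul mul the mul mul mul S the U the ⇒ mul mul mul the mul mul mul mul U U the U the ⇒ mul mul mul the mul mul mul mul mul mul U the U the ⇒ mul mul mul the mul mul mul mul mul mul sees U the U the ⇒ mul mul mul the mul mul mul mul mul mul sees mul S the the U the ⇒ mul mul mul the mul mul mul mul mul mul sees mul mul the the U the ⇒ mul mul mul the mul mul mul mul mul mul sees mul mul the the mul mul the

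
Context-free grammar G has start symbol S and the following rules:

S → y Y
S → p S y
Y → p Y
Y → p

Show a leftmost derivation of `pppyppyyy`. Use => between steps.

S => pSy   [S → p S y]
pSy => ppSyy   [S → p S y]
ppSyy => pppSyyy   [S → p S y]
pppSyyy => pppyYyyy   [S → y Y]
pppyYyyy => pppypYyyy   [Y → p Y]
pppypYyyy => pppyppyyy   [Y → p]

S => pSy => ppSyy => pppSyyy => pppyYyyy => pppypYyyy => pppyppyyy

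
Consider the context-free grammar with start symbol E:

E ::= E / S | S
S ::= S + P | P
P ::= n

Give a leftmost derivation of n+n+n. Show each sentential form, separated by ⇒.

E ⇒ S   [E ::= S]
S ⇒ S+P   [S ::= S + P]
S+P ⇒ S+P+P   [S ::= S + P]
S+P+P ⇒ P+P+P   [S ::= P]
P+P+P ⇒ n+P+P   [P ::= n]
n+P+P ⇒ n+n+P   [P ::= n]
n+n+P ⇒ n+n+n   [P ::= n]

E ⇒ S ⇒ S+P ⇒ S+P+P ⇒ P+P+P ⇒ n+P+P ⇒ n+n+P ⇒ n+n+n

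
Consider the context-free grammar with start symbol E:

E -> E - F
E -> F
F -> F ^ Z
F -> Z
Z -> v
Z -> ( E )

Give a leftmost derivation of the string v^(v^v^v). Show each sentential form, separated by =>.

E=>F=>F^Z=>Z^Z=>v^Z=>v^(E)=>v^(F)=>v^(F^Z)=>v^(F^Z^Z)=>v^(Z^Z^Z)=>v^(v^Z^Z)=>v^(v^v^Z)=>v^(v^v^v)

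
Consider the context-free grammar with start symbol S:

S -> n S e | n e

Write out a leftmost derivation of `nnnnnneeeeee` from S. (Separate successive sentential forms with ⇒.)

S ⇒ nSe ⇒ nnSee ⇒ nnnSeee ⇒ nnnnSeeee ⇒ nnnnnSeeeee ⇒ nnnnnneeeeee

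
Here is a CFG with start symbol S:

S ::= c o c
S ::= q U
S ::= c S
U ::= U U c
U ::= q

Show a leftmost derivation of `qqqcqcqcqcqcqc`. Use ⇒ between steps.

S⇒qU⇒qUUc⇒qUUcUc⇒qUUcUcUc⇒qUUcUcUcUc⇒qUUcUcUcUcUc⇒qUUcUcUcUcUcUc⇒qqUcUcUcUcUcUc⇒qqqcUcUcUcUcUc⇒qqqcqcUcUcUcUc⇒qqqcqcqcUcUcUc⇒qqqcqcqcqcUcUc⇒qqqcqcqcqcqcUc⇒qqqcqcqcqcqcqc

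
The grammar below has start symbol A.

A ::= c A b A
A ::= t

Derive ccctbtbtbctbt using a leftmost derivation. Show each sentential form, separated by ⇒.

A ⇒ cAbA   [A ::= c A b A]
cAbA ⇒ ccAbAbA   [A ::= c A b A]
ccAbAbA ⇒ cccAbAbAbA   [A ::= c A b A]
cccAbAbAbA ⇒ ccctbAbAbA   [A ::= t]
ccctbAbAbA ⇒ ccctbtbAbA   [A ::= t]
ccctbtbAbA ⇒ ccctbtbtbA   [A ::= t]
ccctbtbtbA ⇒ ccctbtbtbcAbA   [A ::= c A b A]
ccctbtbtbcAbA ⇒ ccctbtbtbctbA   [A ::= t]
ccctbtbtbctbA ⇒ ccctbtbtbctbt   [A ::= t]

A ⇒ cAbA ⇒ ccAbAbA ⇒ cccAbAbAbA ⇒ ccctbAbAbA ⇒ ccctbtbAbA ⇒ ccctbtbtbA ⇒ ccctbtbtbcAbA ⇒ ccctbtbtbctbA ⇒ ccctbtbtbctbt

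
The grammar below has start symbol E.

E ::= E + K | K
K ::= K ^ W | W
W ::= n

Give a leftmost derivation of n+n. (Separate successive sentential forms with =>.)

E => E+K => K+K => W+K => n+K => n+W => n+n

E => E+K   [E ::= E + K]
E+K => K+K   [E ::= K]
K+K => W+K   [K ::= W]
W+K => n+K   [W ::= n]
n+K => n+W   [K ::= W]
n+W => n+n   [W ::= n]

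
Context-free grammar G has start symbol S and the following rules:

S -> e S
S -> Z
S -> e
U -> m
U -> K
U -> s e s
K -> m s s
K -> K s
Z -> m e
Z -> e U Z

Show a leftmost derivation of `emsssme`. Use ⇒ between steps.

S⇒Z⇒eUZ⇒eKZ⇒eKsZ⇒emsssZ⇒emsssme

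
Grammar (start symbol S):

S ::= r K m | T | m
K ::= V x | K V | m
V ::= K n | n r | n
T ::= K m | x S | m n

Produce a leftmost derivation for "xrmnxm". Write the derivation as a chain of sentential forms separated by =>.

S => T => xS => xrKm => xrVxm => xrKnxm => xrmnxm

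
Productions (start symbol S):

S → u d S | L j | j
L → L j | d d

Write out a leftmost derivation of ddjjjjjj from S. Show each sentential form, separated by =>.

S => Lj   [S → L j]
Lj => Ljj   [L → L j]
Ljj => Ljjj   [L → L j]
Ljjj => Ljjjj   [L → L j]
Ljjjj => Ljjjjj   [L → L j]
Ljjjjj => Ljjjjjj   [L → L j]
Ljjjjjj => ddjjjjjj   [L → d d]

S => Lj => Ljj => Ljjj => Ljjjj => Ljjjjj => Ljjjjjj => ddjjjjjj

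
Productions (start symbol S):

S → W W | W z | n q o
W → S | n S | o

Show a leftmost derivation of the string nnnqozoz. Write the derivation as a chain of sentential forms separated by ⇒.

S ⇒ Wz   [S → W z]
Wz ⇒ nSz   [W → n S]
nSz ⇒ nWWz   [S → W W]
nWWz ⇒ nnSWz   [W → n S]
nnSWz ⇒ nnWzWz   [S → W z]
nnWzWz ⇒ nnSzWz   [W → S]
nnSzWz ⇒ nnnqozWz   [S → n q o]
nnnqozWz ⇒ nnnqozoz   [W → o]

S ⇒ Wz ⇒ nSz ⇒ nWWz ⇒ nnSWz ⇒ nnWzWz ⇒ nnSzWz ⇒ nnnqozWz ⇒ nnnqozoz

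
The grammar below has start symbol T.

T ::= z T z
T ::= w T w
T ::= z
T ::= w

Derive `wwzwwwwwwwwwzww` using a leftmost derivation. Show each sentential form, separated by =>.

T=>wTw=>wwTww=>wwzTzww=>wwzwTwzww=>wwzwwTwwzww=>wwzwwwTwwwzww=>wwzwwwwTwwwwzww=>wwzwwwwwwwwwzww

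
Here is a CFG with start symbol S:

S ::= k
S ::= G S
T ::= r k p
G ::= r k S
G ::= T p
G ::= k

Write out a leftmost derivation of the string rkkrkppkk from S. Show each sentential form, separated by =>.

S=>GS=>rkSS=>rkkS=>rkkGS=>rkkTpS=>rkkrkppS=>rkkrkppGS=>rkkrkppkS=>rkkrkppkk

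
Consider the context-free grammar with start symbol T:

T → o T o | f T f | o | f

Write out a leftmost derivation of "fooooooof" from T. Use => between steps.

T => fTf   [T → f T f]
fTf => foTof   [T → o T o]
foTof => fooToof   [T → o T o]
fooToof => foooTooof   [T → o T o]
foooTooof => fooooooof   [T → o]

T=>fTf=>foTof=>fooToof=>foooTooof=>fooooooof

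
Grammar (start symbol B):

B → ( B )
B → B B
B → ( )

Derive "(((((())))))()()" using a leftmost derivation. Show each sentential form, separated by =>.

B => BB => BBB => (B)BB => ((B))BB => (((B)))BB => ((((B))))BB => (((((B)))))BB => (((((())))))BB => (((((())))))()B => (((((())))))()()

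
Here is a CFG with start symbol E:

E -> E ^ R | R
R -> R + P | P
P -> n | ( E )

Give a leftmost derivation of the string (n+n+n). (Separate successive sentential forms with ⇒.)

E ⇒ R   [E -> R]
R ⇒ P   [R -> P]
P ⇒ (E)   [P -> ( E )]
(E) ⇒ (R)   [E -> R]
(R) ⇒ (R+P)   [R -> R + P]
(R+P) ⇒ (R+P+P)   [R -> R + P]
(R+P+P) ⇒ (P+P+P)   [R -> P]
(P+P+P) ⇒ (n+P+P)   [P -> n]
(n+P+P) ⇒ (n+n+P)   [P -> n]
(n+n+P) ⇒ (n+n+n)   [P -> n]

E⇒R⇒P⇒(E)⇒(R)⇒(R+P)⇒(R+P+P)⇒(P+P+P)⇒(n+P+P)⇒(n+n+P)⇒(n+n+n)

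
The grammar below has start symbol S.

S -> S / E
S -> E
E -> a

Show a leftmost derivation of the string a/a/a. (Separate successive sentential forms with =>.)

S => S/E => S/E/E => E/E/E => a/E/E => a/a/E => a/a/a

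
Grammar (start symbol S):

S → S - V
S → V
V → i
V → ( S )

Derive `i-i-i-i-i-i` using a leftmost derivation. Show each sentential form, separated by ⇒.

S⇒S-V⇒S-V-V⇒S-V-V-V⇒S-V-V-V-V⇒S-V-V-V-V-V⇒V-V-V-V-V-V⇒i-V-V-V-V-V⇒i-i-V-V-V-V⇒i-i-i-V-V-V⇒i-i-i-i-V-V⇒i-i-i-i-i-V⇒i-i-i-i-i-i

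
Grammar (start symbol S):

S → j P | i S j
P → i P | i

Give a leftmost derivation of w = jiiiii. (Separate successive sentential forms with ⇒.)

S ⇒ jP ⇒ jiP ⇒ jiiP ⇒ jiiiP ⇒ jiiiiP ⇒ jiiiii

S ⇒ jP   [S → j P]
jP ⇒ jiP   [P → i P]
jiP ⇒ jiiP   [P → i P]
jiiP ⇒ jiiiP   [P → i P]
jiiiP ⇒ jiiiiP   [P → i P]
jiiiiP ⇒ jiiiii   [P → i]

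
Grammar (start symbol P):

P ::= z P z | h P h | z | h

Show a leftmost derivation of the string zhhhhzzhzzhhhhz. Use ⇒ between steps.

P ⇒ zPz   [P ::= z P z]
zPz ⇒ zhPhz   [P ::= h P h]
zhPhz ⇒ zhhPhhz   [P ::= h P h]
zhhPhhz ⇒ zhhhPhhhz   [P ::= h P h]
zhhhPhhhz ⇒ zhhhhPhhhhz   [P ::= h P h]
zhhhhPhhhhz ⇒ zhhhhzPzhhhhz   [P ::= z P z]
zhhhhzPzhhhhz ⇒ zhhhhzzPzzhhhhz   [P ::= z P z]
zhhhhzzPzzhhhhz ⇒ zhhhhzzhzzhhhhz   [P ::= h]

P ⇒ zPz ⇒ zhPhz ⇒ zhhPhhz ⇒ zhhhPhhhz ⇒ zhhhhPhhhhz ⇒ zhhhhzPzhhhhz ⇒ zhhhhzzPzzhhhhz ⇒ zhhhhzzhzzhhhhz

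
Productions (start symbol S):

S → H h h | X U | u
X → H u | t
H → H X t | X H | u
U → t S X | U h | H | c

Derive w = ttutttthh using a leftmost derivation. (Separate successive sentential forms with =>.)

S => Hhh => HXthh => XHXthh => tHXthh => tHXtXthh => tXHXtXthh => ttHXtXthh => ttuXtXthh => ttuttXthh => ttutttthh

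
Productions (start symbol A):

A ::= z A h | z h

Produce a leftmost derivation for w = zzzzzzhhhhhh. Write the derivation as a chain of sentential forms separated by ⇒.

A ⇒ zAh ⇒ zzAhh ⇒ zzzAhhh ⇒ zzzzAhhhh ⇒ zzzzzAhhhhh ⇒ zzzzzzhhhhhh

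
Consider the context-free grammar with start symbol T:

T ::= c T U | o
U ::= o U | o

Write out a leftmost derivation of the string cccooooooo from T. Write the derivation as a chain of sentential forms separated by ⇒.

T ⇒ cTU ⇒ ccTUU ⇒ cccTUUU ⇒ cccoUUU ⇒ cccooUU ⇒ cccoooUU ⇒ cccooooUU ⇒ cccoooooU ⇒ cccooooooU ⇒ cccooooooo

T ⇒ cTU   [T ::= c T U]
cTU ⇒ ccTUU   [T ::= c T U]
ccTUU ⇒ cccTUUU   [T ::= c T U]
cccTUUU ⇒ cccoUUU   [T ::= o]
cccoUUU ⇒ cccooUU   [U ::= o]
cccooUU ⇒ cccoooUU   [U ::= o U]
cccoooUU ⇒ cccooooUU   [U ::= o U]
cccooooUU ⇒ cccoooooU   [U ::= o]
cccoooooU ⇒ cccooooooU   [U ::= o U]
cccooooooU ⇒ cccooooooo   [U ::= o]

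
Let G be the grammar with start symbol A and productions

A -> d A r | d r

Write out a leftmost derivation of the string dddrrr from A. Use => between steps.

A => dAr => ddArr => dddrrr

A => dAr   [A -> d A r]
dAr => ddArr   [A -> d A r]
ddArr => dddrrr   [A -> d r]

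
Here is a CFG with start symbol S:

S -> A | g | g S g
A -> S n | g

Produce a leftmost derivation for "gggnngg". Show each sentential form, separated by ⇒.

S ⇒ gSg ⇒ ggSgg ⇒ ggAgg ⇒ ggSngg ⇒ ggAngg ⇒ ggSnngg ⇒ ggAnngg ⇒ gggnngg

S ⇒ gSg   [S -> g S g]
gSg ⇒ ggSgg   [S -> g S g]
ggSgg ⇒ ggAgg   [S -> A]
ggAgg ⇒ ggSngg   [A -> S n]
ggSngg ⇒ ggAngg   [S -> A]
ggAngg ⇒ ggSnngg   [A -> S n]
ggSnngg ⇒ ggAnngg   [S -> A]
ggAnngg ⇒ gggnngg   [A -> g]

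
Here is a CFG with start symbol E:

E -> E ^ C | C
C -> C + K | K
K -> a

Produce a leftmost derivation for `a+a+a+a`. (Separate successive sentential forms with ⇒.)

E⇒C⇒C+K⇒C+K+K⇒C+K+K+K⇒K+K+K+K⇒a+K+K+K⇒a+a+K+K⇒a+a+a+K⇒a+a+a+a

E ⇒ C   [E -> C]
C ⇒ C+K   [C -> C + K]
C+K ⇒ C+K+K   [C -> C + K]
C+K+K ⇒ C+K+K+K   [C -> C + K]
C+K+K+K ⇒ K+K+K+K   [C -> K]
K+K+K+K ⇒ a+K+K+K   [K -> a]
a+K+K+K ⇒ a+a+K+K   [K -> a]
a+a+K+K ⇒ a+a+a+K   [K -> a]
a+a+a+K ⇒ a+a+a+a   [K -> a]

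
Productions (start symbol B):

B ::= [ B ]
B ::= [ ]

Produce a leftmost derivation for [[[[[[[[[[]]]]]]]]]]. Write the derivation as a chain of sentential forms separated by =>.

B => [B]   [B ::= [ B ]]
[B] => [[B]]   [B ::= [ B ]]
[[B]] => [[[B]]]   [B ::= [ B ]]
[[[B]]] => [[[[B]]]]   [B ::= [ B ]]
[[[[B]]]] => [[[[[B]]]]]   [B ::= [ B ]]
[[[[[B]]]]] => [[[[[[B]]]]]]   [B ::= [ B ]]
[[[[[[B]]]]]] => [[[[[[[B]]]]]]]   [B ::= [ B ]]
[[[[[[[B]]]]]]] => [[[[[[[[B]]]]]]]]   [B ::= [ B ]]
[[[[[[[[B]]]]]]]] => [[[[[[[[[B]]]]]]]]]   [B ::= [ B ]]
[[[[[[[[[B]]]]]]]]] => [[[[[[[[[[]]]]]]]]]]   [B ::= [ ]]

B=>[B]=>[[B]]=>[[[B]]]=>[[[[B]]]]=>[[[[[B]]]]]=>[[[[[[B]]]]]]=>[[[[[[[B]]]]]]]=>[[[[[[[[B]]]]]]]]=>[[[[[[[[[B]]]]]]]]]=>[[[[[[[[[[]]]]]]]]]]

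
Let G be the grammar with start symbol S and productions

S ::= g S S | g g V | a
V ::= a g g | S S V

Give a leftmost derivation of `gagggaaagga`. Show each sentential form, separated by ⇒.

S ⇒ gSS   [S ::= g S S]
gSS ⇒ gaS   [S ::= a]
gaS ⇒ gagSS   [S ::= g S S]
gagSS ⇒ gagggVS   [S ::= g g V]
gagggVS ⇒ gagggSSVS   [V ::= S S V]
gagggSSVS ⇒ gagggaSVS   [S ::= a]
gagggaSVS ⇒ gagggaaVS   [S ::= a]
gagggaaVS ⇒ gagggaaaggS   [V ::= a g g]
gagggaaaggS ⇒ gagggaaagga   [S ::= a]

S⇒gSS⇒gaS⇒gagSS⇒gagggVS⇒gagggSSVS⇒gagggaSVS⇒gagggaaVS⇒gagggaaaggS⇒gagggaaagga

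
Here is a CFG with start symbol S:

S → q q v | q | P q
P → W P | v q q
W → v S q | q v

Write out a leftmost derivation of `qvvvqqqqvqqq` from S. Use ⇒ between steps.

S ⇒ Pq   [S → P q]
Pq ⇒ WPq   [P → W P]
WPq ⇒ qvPq   [W → q v]
qvPq ⇒ qvWPq   [P → W P]
qvWPq ⇒ qvvSqPq   [W → v S q]
qvvSqPq ⇒ qvvPqqPq   [S → P q]
qvvPqqPq ⇒ qvvvqqqqPq   [P → v q q]
qvvvqqqqPq ⇒ qvvvqqqqvqqq   [P → v q q]

S ⇒ Pq ⇒ WPq ⇒ qvPq ⇒ qvWPq ⇒ qvvSqPq ⇒ qvvPqqPq ⇒ qvvvqqqqPq ⇒ qvvvqqqqvqqq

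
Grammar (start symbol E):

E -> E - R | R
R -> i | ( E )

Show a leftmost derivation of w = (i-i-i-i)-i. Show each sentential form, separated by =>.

E=>E-R=>R-R=>(E)-R=>(E-R)-R=>(E-R-R)-R=>(E-R-R-R)-R=>(R-R-R-R)-R=>(i-R-R-R)-R=>(i-i-R-R)-R=>(i-i-i-R)-R=>(i-i-i-i)-R=>(i-i-i-i)-i

E => E-R   [E -> E - R]
E-R => R-R   [E -> R]
R-R => (E)-R   [R -> ( E )]
(E)-R => (E-R)-R   [E -> E - R]
(E-R)-R => (E-R-R)-R   [E -> E - R]
(E-R-R)-R => (E-R-R-R)-R   [E -> E - R]
(E-R-R-R)-R => (R-R-R-R)-R   [E -> R]
(R-R-R-R)-R => (i-R-R-R)-R   [R -> i]
(i-R-R-R)-R => (i-i-R-R)-R   [R -> i]
(i-i-R-R)-R => (i-i-i-R)-R   [R -> i]
(i-i-i-R)-R => (i-i-i-i)-R   [R -> i]
(i-i-i-i)-R => (i-i-i-i)-i   [R -> i]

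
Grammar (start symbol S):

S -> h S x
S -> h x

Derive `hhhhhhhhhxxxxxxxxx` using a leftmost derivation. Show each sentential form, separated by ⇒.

S ⇒ hSx   [S -> h S x]
hSx ⇒ hhSxx   [S -> h S x]
hhSxx ⇒ hhhSxxx   [S -> h S x]
hhhSxxx ⇒ hhhhSxxxx   [S -> h S x]
hhhhSxxxx ⇒ hhhhhSxxxxx   [S -> h S x]
hhhhhSxxxxx ⇒ hhhhhhSxxxxxx   [S -> h S x]
hhhhhhSxxxxxx ⇒ hhhhhhhSxxxxxxx   [S -> h S x]
hhhhhhhSxxxxxxx ⇒ hhhhhhhhSxxxxxxxx   [S -> h S x]
hhhhhhhhSxxxxxxxx ⇒ hhhhhhhhhxxxxxxxxx   [S -> h x]

S⇒hSx⇒hhSxx⇒hhhSxxx⇒hhhhSxxxx⇒hhhhhSxxxxx⇒hhhhhhSxxxxxx⇒hhhhhhhSxxxxxxx⇒hhhhhhhhSxxxxxxxx⇒hhhhhhhhhxxxxxxxxx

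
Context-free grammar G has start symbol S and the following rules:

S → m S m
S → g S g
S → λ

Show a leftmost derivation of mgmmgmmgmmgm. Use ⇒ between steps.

S⇒mSm⇒mgSgm⇒mgmSmgm⇒mgmmSmmgm⇒mgmmgSgmmgm⇒mgmmgmSmgmmgm⇒mgmmgmmgmmgm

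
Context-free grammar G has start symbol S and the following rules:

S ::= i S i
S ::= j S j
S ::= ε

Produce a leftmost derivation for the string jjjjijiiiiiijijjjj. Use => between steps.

S => jSj   [S ::= j S j]
jSj => jjSjj   [S ::= j S j]
jjSjj => jjjSjjj   [S ::= j S j]
jjjSjjj => jjjjSjjjj   [S ::= j S j]
jjjjSjjjj => jjjjiSijjjj   [S ::= i S i]
jjjjiSijjjj => jjjjijSjijjjj   [S ::= j S j]
jjjjijSjijjjj => jjjjijiSijijjjj   [S ::= i S i]
jjjjijiSijijjjj => jjjjijiiSiijijjjj   [S ::= i S i]
jjjjijiiSiijijjjj => jjjjijiiiSiiijijjjj   [S ::= i S i]
jjjjijiiiSiiijijjjj => jjjjijiiiiiijijjjj   [S ::= ε]

S => jSj => jjSjj => jjjSjjj => jjjjSjjjj => jjjjiSijjjj => jjjjijSjijjjj => jjjjijiSijijjjj => jjjjijiiSiijijjjj => jjjjijiiiSiiijijjjj => jjjjijiiiiiijijjjj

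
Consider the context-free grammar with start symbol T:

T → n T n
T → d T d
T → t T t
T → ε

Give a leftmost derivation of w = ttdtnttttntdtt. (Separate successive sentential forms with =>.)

T=>tTt=>ttTtt=>ttdTdtt=>ttdtTtdtt=>ttdtnTntdtt=>ttdtntTtntdtt=>ttdtnttTttntdtt=>ttdtnttttntdtt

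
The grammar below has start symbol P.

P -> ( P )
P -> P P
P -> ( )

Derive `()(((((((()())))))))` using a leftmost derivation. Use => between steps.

P=>PP=>()P=>()(P)=>()((P))=>()(((P)))=>()((((P))))=>()(((((P)))))=>()((((((P))))))=>()(((((((P)))))))=>()(((((((PP)))))))=>()(((((((()P)))))))=>()(((((((()())))))))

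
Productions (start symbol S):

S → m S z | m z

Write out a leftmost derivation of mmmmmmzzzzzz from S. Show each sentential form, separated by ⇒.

S ⇒ mSz   [S → m S z]
mSz ⇒ mmSzz   [S → m S z]
mmSzz ⇒ mmmSzzz   [S → m S z]
mmmSzzz ⇒ mmmmSzzzz   [S → m S z]
mmmmSzzzz ⇒ mmmmmSzzzzz   [S → m S z]
mmmmmSzzzzz ⇒ mmmmmmzzzzzz   [S → m z]

S ⇒ mSz ⇒ mmSzz ⇒ mmmSzzz ⇒ mmmmSzzzz ⇒ mmmmmSzzzzz ⇒ mmmmmmzzzzzz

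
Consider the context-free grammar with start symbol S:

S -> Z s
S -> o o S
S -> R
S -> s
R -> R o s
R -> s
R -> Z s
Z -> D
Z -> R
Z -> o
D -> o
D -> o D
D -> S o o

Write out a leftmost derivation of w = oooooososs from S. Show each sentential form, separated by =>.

S => ooS   [S -> o o S]
ooS => ooooS   [S -> o o S]
ooooS => ooooooS   [S -> o o S]
ooooooS => ooooooZs   [S -> Z s]
ooooooZs => ooooooRs   [Z -> R]
ooooooRs => ooooooRoss   [R -> R o s]
ooooooRoss => oooooososs   [R -> s]

S=>ooS=>ooooS=>ooooooS=>ooooooZs=>ooooooRs=>ooooooRoss=>oooooososs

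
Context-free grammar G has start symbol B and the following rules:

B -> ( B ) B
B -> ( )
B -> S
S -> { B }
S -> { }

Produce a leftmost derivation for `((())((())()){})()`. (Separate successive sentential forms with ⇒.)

B ⇒ (B)B   [B -> ( B ) B]
(B)B ⇒ ((B)B)B   [B -> ( B ) B]
((B)B)B ⇒ ((())B)B   [B -> ( )]
((())B)B ⇒ ((())(B)B)B   [B -> ( B ) B]
((())(B)B)B ⇒ ((())((B)B)B)B   [B -> ( B ) B]
((())((B)B)B)B ⇒ ((())((())B)B)B   [B -> ( )]
((())((())B)B)B ⇒ ((())((())())B)B   [B -> ( )]
((())((())())B)B ⇒ ((())((())())S)B   [B -> S]
((())((())())S)B ⇒ ((())((())()){})B   [S -> { }]
((())((())()){})B ⇒ ((())((())()){})()   [B -> ( )]

B ⇒ (B)B ⇒ ((B)B)B ⇒ ((())B)B ⇒ ((())(B)B)B ⇒ ((())((B)B)B)B ⇒ ((())((())B)B)B ⇒ ((())((())())B)B ⇒ ((())((())())S)B ⇒ ((())((())()){})B ⇒ ((())((())()){})()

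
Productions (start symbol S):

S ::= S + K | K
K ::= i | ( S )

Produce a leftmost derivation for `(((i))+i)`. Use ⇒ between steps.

S ⇒ K ⇒ (S) ⇒ (S+K) ⇒ (K+K) ⇒ ((S)+K) ⇒ ((K)+K) ⇒ (((S))+K) ⇒ (((K))+K) ⇒ (((i))+K) ⇒ (((i))+i)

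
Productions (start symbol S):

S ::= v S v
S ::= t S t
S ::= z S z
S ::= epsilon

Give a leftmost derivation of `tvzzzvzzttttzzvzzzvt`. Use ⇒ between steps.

S ⇒ tSt ⇒ tvSvt ⇒ tvzSzvt ⇒ tvzzSzzvt ⇒ tvzzzSzzzvt ⇒ tvzzzvSvzzzvt ⇒ tvzzzvzSzvzzzvt ⇒ tvzzzvzzSzzvzzzvt ⇒ tvzzzvzztStzzvzzzvt ⇒ tvzzzvzzttSttzzvzzzvt ⇒ tvzzzvzzttttzzvzzzvt

S ⇒ tSt   [S ::= t S t]
tSt ⇒ tvSvt   [S ::= v S v]
tvSvt ⇒ tvzSzvt   [S ::= z S z]
tvzSzvt ⇒ tvzzSzzvt   [S ::= z S z]
tvzzSzzvt ⇒ tvzzzSzzzvt   [S ::= z S z]
tvzzzSzzzvt ⇒ tvzzzvSvzzzvt   [S ::= v S v]
tvzzzvSvzzzvt ⇒ tvzzzvzSzvzzzvt   [S ::= z S z]
tvzzzvzSzvzzzvt ⇒ tvzzzvzzSzzvzzzvt   [S ::= z S z]
tvzzzvzzSzzvzzzvt ⇒ tvzzzvzztStzzvzzzvt   [S ::= t S t]
tvzzzvzztStzzvzzzvt ⇒ tvzzzvzzttSttzzvzzzvt   [S ::= t S t]
tvzzzvzzttSttzzvzzzvt ⇒ tvzzzvzzttttzzvzzzvt   [S ::= epsilon]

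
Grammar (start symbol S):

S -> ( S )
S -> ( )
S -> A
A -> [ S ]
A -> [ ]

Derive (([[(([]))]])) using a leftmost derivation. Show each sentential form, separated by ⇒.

S⇒(S)⇒((S))⇒((A))⇒(([S]))⇒(([A]))⇒(([[S]]))⇒(([[(S)]]))⇒(([[((S))]]))⇒(([[((A))]]))⇒(([[(([]))]]))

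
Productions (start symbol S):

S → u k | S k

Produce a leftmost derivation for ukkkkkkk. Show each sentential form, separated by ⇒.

S ⇒ Sk   [S → S k]
Sk ⇒ Skk   [S → S k]
Skk ⇒ Skkk   [S → S k]
Skkk ⇒ Skkkk   [S → S k]
Skkkk ⇒ Skkkkk   [S → S k]
Skkkkk ⇒ Skkkkkk   [S → S k]
Skkkkkk ⇒ ukkkkkkk   [S → u k]

S⇒Sk⇒Skk⇒Skkk⇒Skkkk⇒Skkkkk⇒Skkkkkk⇒ukkkkkkk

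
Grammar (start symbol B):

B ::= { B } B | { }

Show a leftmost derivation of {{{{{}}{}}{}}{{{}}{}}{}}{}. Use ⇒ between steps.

B ⇒ {B}B ⇒ {{B}B}B ⇒ {{{B}B}B}B ⇒ {{{{B}B}B}B}B ⇒ {{{{{}}B}B}B}B ⇒ {{{{{}}{}}B}B}B ⇒ {{{{{}}{}}{}}B}B ⇒ {{{{{}}{}}{}}{B}B}B ⇒ {{{{{}}{}}{}}{{B}B}B}B ⇒ {{{{{}}{}}{}}{{{}}B}B}B ⇒ {{{{{}}{}}{}}{{{}}{}}B}B ⇒ {{{{{}}{}}{}}{{{}}{}}{}}B ⇒ {{{{{}}{}}{}}{{{}}{}}{}}{}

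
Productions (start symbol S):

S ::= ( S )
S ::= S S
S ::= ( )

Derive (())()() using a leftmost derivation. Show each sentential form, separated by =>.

S => SS => SSS => (S)SS => (())SS => (())()S => (())()()

S => SS   [S ::= S S]
SS => SSS   [S ::= S S]
SSS => (S)SS   [S ::= ( S )]
(S)SS => (())SS   [S ::= ( )]
(())SS => (())()S   [S ::= ( )]
(())()S => (())()()   [S ::= ( )]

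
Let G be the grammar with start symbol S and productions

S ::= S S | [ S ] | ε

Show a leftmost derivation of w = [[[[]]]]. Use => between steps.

S => [S]   [S ::= [ S ]]
[S] => [[S]]   [S ::= [ S ]]
[[S]] => [[[S]]]   [S ::= [ S ]]
[[[S]]] => [[[SS]]]   [S ::= S S]
[[[SS]]] => [[[[S]S]]]   [S ::= [ S ]]
[[[[S]S]]] => [[[[]S]]]   [S ::= ε]
[[[[]S]]] => [[[[]]]]   [S ::= ε]

S => [S] => [[S]] => [[[S]]] => [[[SS]]] => [[[[S]S]]] => [[[[]S]]] => [[[[]]]]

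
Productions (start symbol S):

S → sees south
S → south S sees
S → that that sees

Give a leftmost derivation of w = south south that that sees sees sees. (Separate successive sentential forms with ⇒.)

S ⇒ south S sees ⇒ south south S sees sees ⇒ south south that that sees sees sees

S ⇒ south S sees   [S → south S sees]
south S sees ⇒ south south S sees sees   [S → south S sees]
south south S sees sees ⇒ south south that that sees sees sees   [S → that that sees]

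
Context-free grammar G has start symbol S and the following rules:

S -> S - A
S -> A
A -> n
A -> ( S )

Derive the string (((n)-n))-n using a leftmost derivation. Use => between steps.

S => S-A   [S -> S - A]
S-A => A-A   [S -> A]
A-A => (S)-A   [A -> ( S )]
(S)-A => (A)-A   [S -> A]
(A)-A => ((S))-A   [A -> ( S )]
((S))-A => ((S-A))-A   [S -> S - A]
((S-A))-A => ((A-A))-A   [S -> A]
((A-A))-A => (((S)-A))-A   [A -> ( S )]
(((S)-A))-A => (((A)-A))-A   [S -> A]
(((A)-A))-A => (((n)-A))-A   [A -> n]
(((n)-A))-A => (((n)-n))-A   [A -> n]
(((n)-n))-A => (((n)-n))-n   [A -> n]

S=>S-A=>A-A=>(S)-A=>(A)-A=>((S))-A=>((S-A))-A=>((A-A))-A=>(((S)-A))-A=>(((A)-A))-A=>(((n)-A))-A=>(((n)-n))-A=>(((n)-n))-n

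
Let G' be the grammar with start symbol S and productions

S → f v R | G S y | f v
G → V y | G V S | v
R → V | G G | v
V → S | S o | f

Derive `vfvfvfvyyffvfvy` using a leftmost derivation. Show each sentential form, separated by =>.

S => GSy => GVSSy => VyVSSy => SyVSSy => GSyyVSSy => GVSSyyVSSy => vVSSyyVSSy => vSSSyyVSSy => vfvSSyyVSSy => vfvfvSyyVSSy => vfvfvfvyyVSSy => vfvfvfvyyfSSy => vfvfvfvyyffvSy => vfvfvfvyyffvfvy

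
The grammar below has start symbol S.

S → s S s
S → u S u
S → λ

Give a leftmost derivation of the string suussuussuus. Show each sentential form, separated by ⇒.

S ⇒ sSs   [S → s S s]
sSs ⇒ suSus   [S → u S u]
suSus ⇒ suuSuus   [S → u S u]
suuSuus ⇒ suusSsuus   [S → s S s]
suusSsuus ⇒ suussSssuus   [S → s S s]
suussSssuus ⇒ suussuSussuus   [S → u S u]
suussuSussuus ⇒ suussuussuus   [S → λ]

S ⇒ sSs ⇒ suSus ⇒ suuSuus ⇒ suusSsuus ⇒ suussSssuus ⇒ suussuSussuus ⇒ suussuussuus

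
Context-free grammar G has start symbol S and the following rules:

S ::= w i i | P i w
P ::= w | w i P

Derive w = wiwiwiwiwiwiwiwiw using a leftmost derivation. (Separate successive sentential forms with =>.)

S => Piw => wiPiw => wiwiPiw => wiwiwiPiw => wiwiwiwiPiw => wiwiwiwiwiPiw => wiwiwiwiwiwiPiw => wiwiwiwiwiwiwiPiw => wiwiwiwiwiwiwiwiw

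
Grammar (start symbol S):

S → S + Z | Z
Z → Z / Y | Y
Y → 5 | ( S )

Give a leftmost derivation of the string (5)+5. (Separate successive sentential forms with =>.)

S=>S+Z=>Z+Z=>Y+Z=>(S)+Z=>(Z)+Z=>(Y)+Z=>(5)+Z=>(5)+Y=>(5)+5

S => S+Z   [S → S + Z]
S+Z => Z+Z   [S → Z]
Z+Z => Y+Z   [Z → Y]
Y+Z => (S)+Z   [Y → ( S )]
(S)+Z => (Z)+Z   [S → Z]
(Z)+Z => (Y)+Z   [Z → Y]
(Y)+Z => (5)+Z   [Y → 5]
(5)+Z => (5)+Y   [Z → Y]
(5)+Y => (5)+5   [Y → 5]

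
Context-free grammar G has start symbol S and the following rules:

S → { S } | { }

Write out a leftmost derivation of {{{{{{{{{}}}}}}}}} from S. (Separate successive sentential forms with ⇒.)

S ⇒ {S} ⇒ {{S}} ⇒ {{{S}}} ⇒ {{{{S}}}} ⇒ {{{{{S}}}}} ⇒ {{{{{{S}}}}}} ⇒ {{{{{{{S}}}}}}} ⇒ {{{{{{{{S}}}}}}}} ⇒ {{{{{{{{{}}}}}}}}}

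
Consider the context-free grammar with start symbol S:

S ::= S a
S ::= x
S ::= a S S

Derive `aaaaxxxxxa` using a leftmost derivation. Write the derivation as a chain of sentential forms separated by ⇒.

S⇒Sa⇒aSSa⇒aaSSSa⇒aaaSSSSa⇒aaaaSSSSSa⇒aaaaxSSSSa⇒aaaaxxSSSa⇒aaaaxxxSSa⇒aaaaxxxxSa⇒aaaaxxxxxa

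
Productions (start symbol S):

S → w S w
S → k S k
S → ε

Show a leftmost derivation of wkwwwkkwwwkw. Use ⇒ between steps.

S ⇒ wSw ⇒ wkSkw ⇒ wkwSwkw ⇒ wkwwSwwkw ⇒ wkwwwSwwwkw ⇒ wkwwwkSkwwwkw ⇒ wkwwwkkwwwkw

S ⇒ wSw   [S → w S w]
wSw ⇒ wkSkw   [S → k S k]
wkSkw ⇒ wkwSwkw   [S → w S w]
wkwSwkw ⇒ wkwwSwwkw   [S → w S w]
wkwwSwwkw ⇒ wkwwwSwwwkw   [S → w S w]
wkwwwSwwwkw ⇒ wkwwwkSkwwwkw   [S → k S k]
wkwwwkSkwwwkw ⇒ wkwwwkkwwwkw   [S → ε]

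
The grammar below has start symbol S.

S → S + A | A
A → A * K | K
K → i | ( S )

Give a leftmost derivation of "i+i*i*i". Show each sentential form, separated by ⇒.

S ⇒ S+A   [S → S + A]
S+A ⇒ A+A   [S → A]
A+A ⇒ K+A   [A → K]
K+A ⇒ i+A   [K → i]
i+A ⇒ i+A*K   [A → A * K]
i+A*K ⇒ i+A*K*K   [A → A * K]
i+A*K*K ⇒ i+K*K*K   [A → K]
i+K*K*K ⇒ i+i*K*K   [K → i]
i+i*K*K ⇒ i+i*i*K   [K → i]
i+i*i*K ⇒ i+i*i*i   [K → i]

S ⇒ S+A ⇒ A+A ⇒ K+A ⇒ i+A ⇒ i+A*K ⇒ i+A*K*K ⇒ i+K*K*K ⇒ i+i*K*K ⇒ i+i*i*K ⇒ i+i*i*i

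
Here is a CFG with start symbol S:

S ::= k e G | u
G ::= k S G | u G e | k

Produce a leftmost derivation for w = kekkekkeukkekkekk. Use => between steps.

S => keG => kekSG => kekkeGG => kekkekSGG => kekkekkeGGG => kekkekkeuGeGG => kekkekkeukSGeGG => kekkekkeukkeGGeGG => kekkekkeukkekGeGG => kekkekkeukkekkeGG => kekkekkeukkekkekG => kekkekkeukkekkekk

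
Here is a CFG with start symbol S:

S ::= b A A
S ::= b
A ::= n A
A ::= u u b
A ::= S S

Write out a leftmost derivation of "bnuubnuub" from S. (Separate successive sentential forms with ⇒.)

S⇒bAA⇒bnAA⇒bnuubA⇒bnuubnA⇒bnuubnuub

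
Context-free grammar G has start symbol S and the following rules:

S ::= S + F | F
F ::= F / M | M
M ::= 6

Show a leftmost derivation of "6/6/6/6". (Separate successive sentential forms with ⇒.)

S⇒F⇒F/M⇒F/M/M⇒F/M/M/M⇒M/M/M/M⇒6/M/M/M⇒6/6/M/M⇒6/6/6/M⇒6/6/6/6

S ⇒ F   [S ::= F]
F ⇒ F/M   [F ::= F / M]
F/M ⇒ F/M/M   [F ::= F / M]
F/M/M ⇒ F/M/M/M   [F ::= F / M]
F/M/M/M ⇒ M/M/M/M   [F ::= M]
M/M/M/M ⇒ 6/M/M/M   [M ::= 6]
6/M/M/M ⇒ 6/6/M/M   [M ::= 6]
6/6/M/M ⇒ 6/6/6/M   [M ::= 6]
6/6/6/M ⇒ 6/6/6/6   [M ::= 6]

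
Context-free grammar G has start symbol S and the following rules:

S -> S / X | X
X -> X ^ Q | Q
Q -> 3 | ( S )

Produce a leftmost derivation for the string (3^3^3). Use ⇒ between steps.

S ⇒ X ⇒ Q ⇒ (S) ⇒ (X) ⇒ (X^Q) ⇒ (X^Q^Q) ⇒ (Q^Q^Q) ⇒ (3^Q^Q) ⇒ (3^3^Q) ⇒ (3^3^3)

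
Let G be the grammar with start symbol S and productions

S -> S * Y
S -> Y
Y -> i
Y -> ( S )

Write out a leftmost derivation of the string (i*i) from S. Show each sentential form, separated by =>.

S => Y   [S -> Y]
Y => (S)   [Y -> ( S )]
(S) => (S*Y)   [S -> S * Y]
(S*Y) => (Y*Y)   [S -> Y]
(Y*Y) => (i*Y)   [Y -> i]
(i*Y) => (i*i)   [Y -> i]

S=>Y=>(S)=>(S*Y)=>(Y*Y)=>(i*Y)=>(i*i)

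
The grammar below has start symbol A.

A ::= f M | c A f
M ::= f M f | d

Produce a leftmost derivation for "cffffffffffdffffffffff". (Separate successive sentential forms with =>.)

A => cAf => cfMf => cffMff => cfffMfff => cffffMffff => cfffffMfffff => cffffffMffffff => cfffffffMfffffff => cffffffffMffffffff => cfffffffffMfffffffff => cffffffffffMffffffffff => cffffffffffdffffffffff

A => cAf   [A ::= c A f]
cAf => cfMf   [A ::= f M]
cfMf => cffMff   [M ::= f M f]
cffMff => cfffMfff   [M ::= f M f]
cfffMfff => cffffMffff   [M ::= f M f]
cffffMffff => cfffffMfffff   [M ::= f M f]
cfffffMfffff => cffffffMffffff   [M ::= f M f]
cffffffMffffff => cfffffffMfffffff   [M ::= f M f]
cfffffffMfffffff => cffffffffMffffffff   [M ::= f M f]
cffffffffMffffffff => cfffffffffMfffffffff   [M ::= f M f]
cfffffffffMfffffffff => cffffffffffMffffffffff   [M ::= f M f]
cffffffffffMffffffffff => cffffffffffdffffffffff   [M ::= d]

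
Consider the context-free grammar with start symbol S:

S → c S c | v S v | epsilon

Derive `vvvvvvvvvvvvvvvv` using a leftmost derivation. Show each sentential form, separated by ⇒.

S ⇒ vSv ⇒ vvSvv ⇒ vvvSvvv ⇒ vvvvSvvvv ⇒ vvvvvSvvvvv ⇒ vvvvvvSvvvvvv ⇒ vvvvvvvSvvvvvvv ⇒ vvvvvvvvSvvvvvvvv ⇒ vvvvvvvvvvvvvvvv

S ⇒ vSv   [S → v S v]
vSv ⇒ vvSvv   [S → v S v]
vvSvv ⇒ vvvSvvv   [S → v S v]
vvvSvvv ⇒ vvvvSvvvv   [S → v S v]
vvvvSvvvv ⇒ vvvvvSvvvvv   [S → v S v]
vvvvvSvvvvv ⇒ vvvvvvSvvvvvv   [S → v S v]
vvvvvvSvvvvvv ⇒ vvvvvvvSvvvvvvv   [S → v S v]
vvvvvvvSvvvvvvv ⇒ vvvvvvvvSvvvvvvvv   [S → v S v]
vvvvvvvvSvvvvvvvv ⇒ vvvvvvvvvvvvvvvv   [S → epsilon]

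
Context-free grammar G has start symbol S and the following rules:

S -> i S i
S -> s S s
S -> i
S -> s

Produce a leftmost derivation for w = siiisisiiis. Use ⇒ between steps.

S ⇒ sSs ⇒ siSis ⇒ siiSiis ⇒ siiiSiiis ⇒ siiisSsiiis ⇒ siiisisiiis

S ⇒ sSs   [S -> s S s]
sSs ⇒ siSis   [S -> i S i]
siSis ⇒ siiSiis   [S -> i S i]
siiSiis ⇒ siiiSiiis   [S -> i S i]
siiiSiiis ⇒ siiisSsiiis   [S -> s S s]
siiisSsiiis ⇒ siiisisiiis   [S -> i]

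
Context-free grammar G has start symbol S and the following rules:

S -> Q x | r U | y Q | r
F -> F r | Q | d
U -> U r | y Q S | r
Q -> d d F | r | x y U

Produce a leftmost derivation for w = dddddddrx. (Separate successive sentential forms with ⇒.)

S⇒Qx⇒ddFx⇒ddQx⇒ddddFx⇒ddddFrx⇒ddddQrx⇒ddddddFrx⇒dddddddrx

S ⇒ Qx   [S -> Q x]
Qx ⇒ ddFx   [Q -> d d F]
ddFx ⇒ ddQx   [F -> Q]
ddQx ⇒ ddddFx   [Q -> d d F]
ddddFx ⇒ ddddFrx   [F -> F r]
ddddFrx ⇒ ddddQrx   [F -> Q]
ddddQrx ⇒ ddddddFrx   [Q -> d d F]
ddddddFrx ⇒ dddddddrx   [F -> d]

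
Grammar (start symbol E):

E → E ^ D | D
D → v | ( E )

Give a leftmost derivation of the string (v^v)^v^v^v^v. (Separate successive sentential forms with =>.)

E => E^D   [E → E ^ D]
E^D => E^D^D   [E → E ^ D]
E^D^D => E^D^D^D   [E → E ^ D]
E^D^D^D => E^D^D^D^D   [E → E ^ D]
E^D^D^D^D => D^D^D^D^D   [E → D]
D^D^D^D^D => (E)^D^D^D^D   [D → ( E )]
(E)^D^D^D^D => (E^D)^D^D^D^D   [E → E ^ D]
(E^D)^D^D^D^D => (D^D)^D^D^D^D   [E → D]
(D^D)^D^D^D^D => (v^D)^D^D^D^D   [D → v]
(v^D)^D^D^D^D => (v^v)^D^D^D^D   [D → v]
(v^v)^D^D^D^D => (v^v)^v^D^D^D   [D → v]
(v^v)^v^D^D^D => (v^v)^v^v^D^D   [D → v]
(v^v)^v^v^D^D => (v^v)^v^v^v^D   [D → v]
(v^v)^v^v^v^D => (v^v)^v^v^v^v   [D → v]

E => E^D => E^D^D => E^D^D^D => E^D^D^D^D => D^D^D^D^D => (E)^D^D^D^D => (E^D)^D^D^D^D => (D^D)^D^D^D^D => (v^D)^D^D^D^D => (v^v)^D^D^D^D => (v^v)^v^D^D^D => (v^v)^v^v^D^D => (v^v)^v^v^v^D => (v^v)^v^v^v^v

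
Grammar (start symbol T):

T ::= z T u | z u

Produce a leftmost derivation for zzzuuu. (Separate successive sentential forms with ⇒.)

T ⇒ zTu   [T ::= z T u]
zTu ⇒ zzTuu   [T ::= z T u]
zzTuu ⇒ zzzuuu   [T ::= z u]

T ⇒ zTu ⇒ zzTuu ⇒ zzzuuu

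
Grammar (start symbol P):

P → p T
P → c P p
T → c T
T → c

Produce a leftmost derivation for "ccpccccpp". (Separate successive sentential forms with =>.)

P=>cPp=>ccPpp=>ccpTpp=>ccpcTpp=>ccpccTpp=>ccpcccTpp=>ccpccccpp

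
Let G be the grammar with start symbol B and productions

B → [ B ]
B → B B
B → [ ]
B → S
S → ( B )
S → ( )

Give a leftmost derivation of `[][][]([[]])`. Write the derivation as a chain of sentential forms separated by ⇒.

B ⇒ BB ⇒ []B ⇒ []BB ⇒ [][]B ⇒ [][]BB ⇒ [][][]B ⇒ [][][]S ⇒ [][][](B) ⇒ [][][]([B]) ⇒ [][][]([[]])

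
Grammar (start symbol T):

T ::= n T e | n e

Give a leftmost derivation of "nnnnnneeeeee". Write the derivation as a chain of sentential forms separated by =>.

T => nTe   [T ::= n T e]
nTe => nnTee   [T ::= n T e]
nnTee => nnnTeee   [T ::= n T e]
nnnTeee => nnnnTeeee   [T ::= n T e]
nnnnTeeee => nnnnnTeeeee   [T ::= n T e]
nnnnnTeeeee => nnnnnneeeeee   [T ::= n e]

T => nTe => nnTee => nnnTeee => nnnnTeeee => nnnnnTeeeee => nnnnnneeeeee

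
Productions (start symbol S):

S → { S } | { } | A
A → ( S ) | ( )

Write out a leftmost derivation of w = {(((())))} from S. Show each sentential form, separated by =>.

S => {S}   [S → { S }]
{S} => {A}   [S → A]
{A} => {(S)}   [A → ( S )]
{(S)} => {(A)}   [S → A]
{(A)} => {((S))}   [A → ( S )]
{((S))} => {((A))}   [S → A]
{((A))} => {(((S)))}   [A → ( S )]
{(((S)))} => {(((A)))}   [S → A]
{(((A)))} => {(((())))}   [A → ( )]

S=>{S}=>{A}=>{(S)}=>{(A)}=>{((S))}=>{((A))}=>{(((S)))}=>{(((A)))}=>{(((())))}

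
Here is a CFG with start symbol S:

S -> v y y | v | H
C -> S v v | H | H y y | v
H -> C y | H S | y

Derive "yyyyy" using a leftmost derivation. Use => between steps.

S => H   [S -> H]
H => Cy   [H -> C y]
Cy => Hyyy   [C -> H y y]
Hyyy => Cyyyy   [H -> C y]
Cyyyy => Hyyyy   [C -> H]
Hyyyy => yyyyy   [H -> y]

S => H => Cy => Hyyy => Cyyyy => Hyyyy => yyyyy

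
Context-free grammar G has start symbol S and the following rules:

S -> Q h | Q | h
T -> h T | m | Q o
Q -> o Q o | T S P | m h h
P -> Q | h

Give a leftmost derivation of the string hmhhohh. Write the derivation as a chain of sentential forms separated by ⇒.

S⇒Q⇒TSP⇒hTSP⇒hQoSP⇒hTSPoSP⇒hmSPoSP⇒hmhPoSP⇒hmhhoSP⇒hmhhohP⇒hmhhohh

S ⇒ Q   [S -> Q]
Q ⇒ TSP   [Q -> T S P]
TSP ⇒ hTSP   [T -> h T]
hTSP ⇒ hQoSP   [T -> Q o]
hQoSP ⇒ hTSPoSP   [Q -> T S P]
hTSPoSP ⇒ hmSPoSP   [T -> m]
hmSPoSP ⇒ hmhPoSP   [S -> h]
hmhPoSP ⇒ hmhhoSP   [P -> h]
hmhhoSP ⇒ hmhhohP   [S -> h]
hmhhohP ⇒ hmhhohh   [P -> h]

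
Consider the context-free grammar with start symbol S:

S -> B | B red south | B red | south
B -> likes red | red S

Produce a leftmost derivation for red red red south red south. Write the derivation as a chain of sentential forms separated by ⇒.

S ⇒ B   [S -> B]
B ⇒ red S   [B -> red S]
red S ⇒ red B red south   [S -> B red south]
red B red south ⇒ red red S red south   [B -> red S]
red red S red south ⇒ red red B red south   [S -> B]
red red B red south ⇒ red red red S red south   [B -> red S]
red red red S red south ⇒ red red red south red south   [S -> south]

S ⇒ B ⇒ red S ⇒ red B red south ⇒ red red S red south ⇒ red red B red south ⇒ red red red S red south ⇒ red red red south red south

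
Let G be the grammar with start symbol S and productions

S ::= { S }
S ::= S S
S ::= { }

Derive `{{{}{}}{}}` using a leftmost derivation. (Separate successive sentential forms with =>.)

S => {S} => {SS} => {{S}S} => {{SS}S} => {{{}S}S} => {{{}{}}S} => {{{}{}}{}}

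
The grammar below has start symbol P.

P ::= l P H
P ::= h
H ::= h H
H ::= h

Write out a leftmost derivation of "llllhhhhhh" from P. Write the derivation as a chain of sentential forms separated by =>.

P => lPH   [P ::= l P H]
lPH => llPHH   [P ::= l P H]
llPHH => lllPHHH   [P ::= l P H]
lllPHHH => llllPHHHH   [P ::= l P H]
llllPHHHH => llllhHHHH   [P ::= h]
llllhHHHH => llllhhHHH   [H ::= h]
llllhhHHH => llllhhhHHH   [H ::= h H]
llllhhhHHH => llllhhhhHH   [H ::= h]
llllhhhhHH => llllhhhhhH   [H ::= h]
llllhhhhhH => llllhhhhhh   [H ::= h]

P => lPH => llPHH => lllPHHH => llllPHHHH => llllhHHHH => llllhhHHH => llllhhhHHH => llllhhhhHH => llllhhhhhH => llllhhhhhh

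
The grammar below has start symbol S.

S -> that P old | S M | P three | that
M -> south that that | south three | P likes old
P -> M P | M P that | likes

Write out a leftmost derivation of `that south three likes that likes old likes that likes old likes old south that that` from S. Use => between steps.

S => S M => that P old M => that M P old M => that P likes old P old M => that M P that likes old P old M => that P likes old P that likes old P old M => that M P that likes old P that likes old P old M => that south three P that likes old P that likes old P old M => that south three likes that likes old P that likes old P old M => that south three likes that likes old likes that likes old P old M => that south three likes that likes old likes that likes old likes old M => that south three likes that likes old likes that likes old likes old south that that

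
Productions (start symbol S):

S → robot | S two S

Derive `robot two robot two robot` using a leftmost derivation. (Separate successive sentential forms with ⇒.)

S ⇒ S two S ⇒ robot two S ⇒ robot two S two S ⇒ robot two robot two S ⇒ robot two robot two robot

S ⇒ S two S   [S → S two S]
S two S ⇒ robot two S   [S → robot]
robot two S ⇒ robot two S two S   [S → S two S]
robot two S two S ⇒ robot two robot two S   [S → robot]
robot two robot two S ⇒ robot two robot two robot   [S → robot]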